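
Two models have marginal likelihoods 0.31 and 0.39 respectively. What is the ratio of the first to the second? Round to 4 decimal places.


Evidence ratio = 0.31 / 0.39
= 0.7949

0.7949


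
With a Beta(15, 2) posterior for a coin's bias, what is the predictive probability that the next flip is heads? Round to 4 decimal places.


The predictive probability equals the posterior mean.
P(next = heads) = alpha / (alpha + beta)
= 15 / 17 = 0.8824

0.8824


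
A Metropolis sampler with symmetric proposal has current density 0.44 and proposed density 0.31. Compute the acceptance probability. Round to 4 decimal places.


For symmetric proposals, acceptance = min(1, pi(x*)/pi(x))
= min(1, 0.31/0.44)
= min(1, 0.7045) = 0.7045

0.7045


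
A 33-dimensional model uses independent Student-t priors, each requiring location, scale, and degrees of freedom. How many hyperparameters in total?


Per parameter: 3 (location, scale, and degrees of freedom).
Total = 33 * 3 = 99

99


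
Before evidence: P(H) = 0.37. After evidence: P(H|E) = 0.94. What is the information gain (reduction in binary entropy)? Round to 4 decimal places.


Prior entropy = 0.9507
Posterior entropy = 0.3274
Information gain = 0.9507 - 0.3274 = 0.6232

0.6232


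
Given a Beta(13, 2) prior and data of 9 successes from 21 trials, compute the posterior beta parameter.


Number of failures = 21 - 9 = 12
Posterior beta = 2 + 12 = 14

14


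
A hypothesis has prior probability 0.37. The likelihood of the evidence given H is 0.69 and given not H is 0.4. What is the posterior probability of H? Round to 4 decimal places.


Using Bayes' theorem:
P(E) = 0.37 * 0.69 + 0.63 * 0.4
P(E) = 0.5073
P(H|E) = (0.37 * 0.69) / 0.5073 = 0.5033

0.5033


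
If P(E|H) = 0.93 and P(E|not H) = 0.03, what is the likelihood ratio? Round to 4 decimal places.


Likelihood ratio = P(E|H) / P(E|not H)
= 0.93 / 0.03
= 31.0

31.0


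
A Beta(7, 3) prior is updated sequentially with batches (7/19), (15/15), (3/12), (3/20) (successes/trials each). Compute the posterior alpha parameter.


Sequential conjugate updating is equivalent to a single batch update.
Total successes across all batches = 28
alpha_posterior = alpha_prior + total_successes = 7 + 28
= 35

35


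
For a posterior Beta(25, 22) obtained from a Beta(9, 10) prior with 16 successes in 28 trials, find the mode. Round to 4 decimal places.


Mode = (alpha - 1) / (alpha + beta - 2)
= 24 / 45
= 0.5333

0.5333


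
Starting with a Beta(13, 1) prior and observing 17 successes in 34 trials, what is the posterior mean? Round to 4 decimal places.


Posterior parameters: alpha = 13 + 17 = 30
beta = 1 + 17 = 18
Posterior mean = alpha / (alpha + beta) = 30 / 48
= 0.625

0.625


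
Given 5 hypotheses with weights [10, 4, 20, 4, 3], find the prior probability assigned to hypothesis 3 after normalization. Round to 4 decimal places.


To normalize, divide each weight by the sum of all weights.
Sum = 41
Prior(H3) = 20/41 = 0.4878

0.4878


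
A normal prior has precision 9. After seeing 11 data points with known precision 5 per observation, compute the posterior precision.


In the conjugate normal model, precisions add:
tau_posterior = tau_prior + n * tau_data
= 9 + 11*5 = 64

64


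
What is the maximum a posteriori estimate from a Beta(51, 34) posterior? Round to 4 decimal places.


The MAP estimate equals the mode of the distribution.
Mode of Beta(a,b) = (a-1)/(a+b-2)
= 50/83
= 0.6024

0.6024


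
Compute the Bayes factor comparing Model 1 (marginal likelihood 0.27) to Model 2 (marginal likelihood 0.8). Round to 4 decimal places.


BF12 = marginal likelihood of M1 / marginal likelihood of M2
= 0.27/0.8
= 0.3375

0.3375


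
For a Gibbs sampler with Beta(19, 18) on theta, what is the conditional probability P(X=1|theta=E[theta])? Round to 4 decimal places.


E[theta] = 19/(19+18) = 0.5135
P(X=1|theta) = theta = 0.5135

0.5135


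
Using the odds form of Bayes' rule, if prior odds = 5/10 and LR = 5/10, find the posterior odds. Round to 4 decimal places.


Bayes' rule in odds form: posterior odds = prior odds * LR
= (5 * 5) / (10 * 10)
= 25/100 = 0.25

0.25


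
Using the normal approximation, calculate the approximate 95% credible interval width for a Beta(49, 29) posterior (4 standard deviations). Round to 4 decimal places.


Var(Beta) = 49*29/(78^2 * 79) = 0.003
SD = 0.0544
Width ~ 4*SD = 0.2175

0.2175


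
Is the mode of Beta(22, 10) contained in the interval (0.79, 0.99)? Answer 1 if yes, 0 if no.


Mode = (a-1)/(a+b-2) = 21/30 = 0.7
Interval: (0.79, 0.99)
Contains mode? 0

0


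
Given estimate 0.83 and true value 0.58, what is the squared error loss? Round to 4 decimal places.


Squared error = (estimate - true)^2
Difference = 0.25
Loss = 0.25^2 = 0.0625

0.0625


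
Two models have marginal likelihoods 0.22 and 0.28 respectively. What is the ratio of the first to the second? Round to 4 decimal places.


Evidence ratio = 0.22 / 0.28
= 0.7857

0.7857


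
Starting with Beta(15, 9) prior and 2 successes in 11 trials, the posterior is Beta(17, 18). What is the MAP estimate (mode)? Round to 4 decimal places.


The mode of Beta(a, b) when a > 1 and b > 1 is (a-1)/(a+b-2)
= (17 - 1) / (17 + 18 - 2)
= 16 / 33
= 0.4848

0.4848


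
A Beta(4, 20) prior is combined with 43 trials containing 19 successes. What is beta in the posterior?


In conjugate updating:
beta_posterior = beta_prior + (n - k)
= 20 + (43 - 19)
= 20 + 24 = 44

44


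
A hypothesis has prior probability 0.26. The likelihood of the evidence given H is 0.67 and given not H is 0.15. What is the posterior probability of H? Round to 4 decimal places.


Using Bayes' theorem:
P(E) = 0.26 * 0.67 + 0.74 * 0.15
P(E) = 0.2852
P(H|E) = (0.26 * 0.67) / 0.2852 = 0.6108

0.6108


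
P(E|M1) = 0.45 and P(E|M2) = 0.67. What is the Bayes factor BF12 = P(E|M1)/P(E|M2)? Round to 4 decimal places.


Bayes factor BF12 = P(E|M1) / P(E|M2)
= 0.45 / 0.67
= 0.6716

0.6716


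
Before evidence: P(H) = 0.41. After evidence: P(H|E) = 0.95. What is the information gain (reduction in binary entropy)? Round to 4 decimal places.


Prior entropy = 0.9765
Posterior entropy = 0.2864
Information gain = 0.9765 - 0.2864 = 0.6901

0.6901


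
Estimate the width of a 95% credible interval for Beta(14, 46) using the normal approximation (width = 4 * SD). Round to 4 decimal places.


For Beta(a,b): Var = ab/((a+b)^2(a+b+1))
Var = 0.0029, SD = 0.0542
Approximate 95% CI width = 4 * 0.0542 = 0.2166

0.2166


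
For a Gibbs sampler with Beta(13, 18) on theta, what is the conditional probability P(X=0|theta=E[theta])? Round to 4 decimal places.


E[theta] = 13/(13+18) = 0.4194
P(X=0|theta) = 1 - theta = 0.5806

0.5806


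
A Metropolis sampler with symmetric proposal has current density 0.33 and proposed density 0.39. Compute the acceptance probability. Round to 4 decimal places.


For symmetric proposals, acceptance = min(1, pi(x*)/pi(x))
= min(1, 0.39/0.33)
= min(1, 1.1818) = 1.0

1.0


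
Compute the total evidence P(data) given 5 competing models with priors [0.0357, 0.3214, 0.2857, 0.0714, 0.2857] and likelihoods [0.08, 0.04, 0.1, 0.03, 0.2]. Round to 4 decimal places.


Marginal likelihood = sum P(model_i) * P(data|model_i)
Model 1: 0.0357 * 0.08 = 0.0029
Model 2: 0.3214 * 0.04 = 0.0129
Model 3: 0.2857 * 0.1 = 0.0286
Model 4: 0.0714 * 0.03 = 0.0021
Model 5: 0.2857 * 0.2 = 0.0571
Total = 0.1036

0.1036


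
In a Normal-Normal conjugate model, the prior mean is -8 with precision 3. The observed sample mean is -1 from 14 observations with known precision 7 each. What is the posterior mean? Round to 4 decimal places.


Posterior precision = tau0 + n*tau = 3 + 14*7 = 101
Posterior mean = (tau0*mu0 + n*tau*xbar) / posterior_precision
= (3*-8 + 14*7*-1) / 101
= -122 / 101 = -1.2079

-1.2079


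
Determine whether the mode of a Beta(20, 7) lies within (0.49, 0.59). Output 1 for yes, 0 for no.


First find the mode: (a-1)/(a+b-2) = 0.76
Is 0.76 in (0.49, 0.59)? 0

0


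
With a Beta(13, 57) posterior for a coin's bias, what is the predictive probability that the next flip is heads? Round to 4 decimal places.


The predictive probability equals the posterior mean.
P(next = heads) = alpha / (alpha + beta)
= 13 / 70 = 0.1857

0.1857


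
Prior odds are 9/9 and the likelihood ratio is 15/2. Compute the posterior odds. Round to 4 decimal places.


Posterior odds = prior odds * likelihood ratio
= (9/9) * (15/2)
= 135 / 18
= 7.5

7.5


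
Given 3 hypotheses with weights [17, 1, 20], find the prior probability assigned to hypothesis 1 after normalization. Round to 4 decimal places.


To normalize, divide each weight by the sum of all weights.
Sum = 38
Prior(H1) = 17/38 = 0.4474

0.4474


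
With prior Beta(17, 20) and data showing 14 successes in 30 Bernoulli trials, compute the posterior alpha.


Conjugate update: alpha_posterior = alpha_prior + k
= 17 + 14 = 31

31


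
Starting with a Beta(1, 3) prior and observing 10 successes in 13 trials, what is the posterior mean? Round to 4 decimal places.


Posterior parameters: alpha = 1 + 10 = 11
beta = 3 + 3 = 6
Posterior mean = alpha / (alpha + beta) = 11 / 17
= 0.6471

0.6471


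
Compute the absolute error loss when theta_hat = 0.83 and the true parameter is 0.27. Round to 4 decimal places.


L = |theta_hat - theta_true|
= |0.83 - 0.27| = 0.56

0.56


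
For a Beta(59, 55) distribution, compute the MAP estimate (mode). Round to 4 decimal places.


MAP = mode = (a-1)/(a+b-2)
= (59-1)/(59+55-2)
= 58/112 = 0.5179

0.5179


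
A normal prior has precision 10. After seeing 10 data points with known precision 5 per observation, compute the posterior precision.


In the conjugate normal model, precisions add:
tau_posterior = tau_prior + n * tau_data
= 10 + 10*5 = 60

60


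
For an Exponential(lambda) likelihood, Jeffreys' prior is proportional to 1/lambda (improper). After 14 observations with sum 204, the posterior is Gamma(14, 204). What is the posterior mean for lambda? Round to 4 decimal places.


Posterior = Gamma(n, sum_x) = Gamma(14, 204)
Posterior mean = shape/rate = 14/204
= 0.0686

0.0686


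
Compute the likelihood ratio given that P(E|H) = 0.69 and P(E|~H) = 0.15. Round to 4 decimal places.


LR = P(E|H) / P(E|~H)
= 0.69 / 0.15 = 4.6

4.6


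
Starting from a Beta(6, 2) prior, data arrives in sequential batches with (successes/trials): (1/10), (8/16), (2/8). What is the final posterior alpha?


In sequential Bayesian updating, we sum all successes.
Total successes = 11
Final alpha = 6 + 11 = 17

17


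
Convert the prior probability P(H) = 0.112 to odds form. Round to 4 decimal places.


P(not H) = 1 - 0.112 = 0.888
Odds = 0.112 / 0.888 = 0.1261

0.1261


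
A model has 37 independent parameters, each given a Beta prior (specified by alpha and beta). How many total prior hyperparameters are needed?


Each Beta prior needs 2 hyperparameters (alpha and beta).
Total = 2 * 37 = 74

74


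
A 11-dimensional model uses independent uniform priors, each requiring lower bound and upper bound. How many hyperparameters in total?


Per parameter: 2 (lower bound and upper bound).
Total = 11 * 2 = 22

22


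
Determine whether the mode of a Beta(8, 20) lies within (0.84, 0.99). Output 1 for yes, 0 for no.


First find the mode: (a-1)/(a+b-2) = 0.2692
Is 0.2692 in (0.84, 0.99)? 0

0


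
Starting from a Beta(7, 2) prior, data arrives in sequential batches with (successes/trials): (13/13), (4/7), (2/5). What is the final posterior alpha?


In sequential Bayesian updating, we sum all successes.
Total successes = 19
Final alpha = 7 + 19 = 26

26


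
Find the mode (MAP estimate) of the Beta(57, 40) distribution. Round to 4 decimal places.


For Beta(a,b) with a,b > 1:
Mode = (a-1)/(a+b-2) = (57-1)/(97-2)
= 56/95 = 0.5895

0.5895


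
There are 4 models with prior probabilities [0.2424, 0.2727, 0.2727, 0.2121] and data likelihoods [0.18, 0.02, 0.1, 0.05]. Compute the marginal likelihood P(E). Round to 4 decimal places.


P(E) = sum over models of P(M_i) * P(E|M_i)
= 0.2424*0.18 + 0.2727*0.02 + 0.2727*0.1 + 0.2121*0.05
= 0.087

0.087


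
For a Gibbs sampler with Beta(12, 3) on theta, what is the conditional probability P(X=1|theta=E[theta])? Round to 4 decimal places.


E[theta] = 12/(12+3) = 0.8
P(X=1|theta) = theta = 0.8

0.8


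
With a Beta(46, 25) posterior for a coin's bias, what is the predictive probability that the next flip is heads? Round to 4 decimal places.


The predictive probability equals the posterior mean.
P(next = heads) = alpha / (alpha + beta)
= 46 / 71 = 0.6479

0.6479


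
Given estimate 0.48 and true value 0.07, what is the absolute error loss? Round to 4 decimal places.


Absolute error = |estimate - true|
= |0.41| = 0.41

0.41


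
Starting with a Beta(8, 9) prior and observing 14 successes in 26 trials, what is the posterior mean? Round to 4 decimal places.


Posterior parameters: alpha = 8 + 14 = 22
beta = 9 + 12 = 21
Posterior mean = alpha / (alpha + beta) = 22 / 43
= 0.5116

0.5116


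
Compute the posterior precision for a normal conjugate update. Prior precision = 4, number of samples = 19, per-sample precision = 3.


tau_post = tau_0 + n * tau
= 4 + 19 * 3 = 61

61


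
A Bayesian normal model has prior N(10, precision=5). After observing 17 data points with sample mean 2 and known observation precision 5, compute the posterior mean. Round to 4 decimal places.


Posterior mean = (prior_precision * prior_mean + n * data_precision * data_mean) / (prior_precision + n * data_precision)
Numerator = 5*10 + 17*5*2 = 220
Denominator = 5 + 17*5 = 90
Posterior mean = 2.4444

2.4444


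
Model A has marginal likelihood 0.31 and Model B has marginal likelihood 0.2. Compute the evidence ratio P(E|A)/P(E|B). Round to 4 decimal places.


Evidence ratio = P(E|A) / P(E|B)
= 0.31 / 0.2
= 1.55

1.55


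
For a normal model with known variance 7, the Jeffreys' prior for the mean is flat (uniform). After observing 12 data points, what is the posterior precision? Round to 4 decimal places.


Jeffreys' prior for normal mean (known variance) is flat.
Prior precision = 0.
Posterior precision = prior_prec + n/sigma^2 = 0 + 12/7
= 1.7143

1.7143


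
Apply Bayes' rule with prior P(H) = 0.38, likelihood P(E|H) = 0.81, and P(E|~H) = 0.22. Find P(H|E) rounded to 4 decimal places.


Step 1: Compute marginal P(E) = P(E|H)P(H) + P(E|~H)P(~H)
= 0.81*0.38 + 0.22*0.62 = 0.4442
Step 2: P(H|E) = P(E|H)P(H)/P(E) = 0.3078/0.4442
= 0.6929

0.6929


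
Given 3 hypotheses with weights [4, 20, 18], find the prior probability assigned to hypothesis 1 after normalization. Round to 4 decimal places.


To normalize, divide each weight by the sum of all weights.
Sum = 42
Prior(H1) = 4/42 = 0.0952

0.0952


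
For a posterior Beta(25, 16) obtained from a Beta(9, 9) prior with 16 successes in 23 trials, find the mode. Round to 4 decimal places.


Mode = (alpha - 1) / (alpha + beta - 2)
= 24 / 39
= 0.6154

0.6154


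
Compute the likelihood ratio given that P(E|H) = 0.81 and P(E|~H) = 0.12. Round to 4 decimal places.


LR = P(E|H) / P(E|~H)
= 0.81 / 0.12 = 6.75

6.75


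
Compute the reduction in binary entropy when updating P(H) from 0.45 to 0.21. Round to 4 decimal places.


H_before = -p*log2(p) - (1-p)*log2(1-p) for p=0.45: 0.9928
H_after for p=0.21: 0.7415
Reduction = 0.9928 - 0.7415 = 0.2513

0.2513


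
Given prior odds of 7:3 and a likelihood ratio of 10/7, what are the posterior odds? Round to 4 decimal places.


Posterior odds = prior odds * LR
Prior odds = 7/3 = 2.3333
LR = 10/7 = 1.4286
Posterior odds = 2.3333 * 1.4286 = 3.3333

3.3333


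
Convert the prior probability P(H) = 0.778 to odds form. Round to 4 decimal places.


P(not H) = 1 - 0.778 = 0.222
Odds = 0.778 / 0.222 = 3.5045

3.5045


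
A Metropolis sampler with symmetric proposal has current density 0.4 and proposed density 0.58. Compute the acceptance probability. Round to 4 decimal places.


For symmetric proposals, acceptance = min(1, pi(x*)/pi(x))
= min(1, 0.58/0.4)
= min(1, 1.45) = 1.0

1.0


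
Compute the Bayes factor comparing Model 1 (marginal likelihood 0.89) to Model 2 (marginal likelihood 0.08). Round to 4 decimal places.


BF12 = marginal likelihood of M1 / marginal likelihood of M2
= 0.89/0.08
= 11.125

11.125


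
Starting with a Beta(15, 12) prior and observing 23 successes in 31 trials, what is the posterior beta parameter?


Posterior beta = prior beta + failures
Failures = 31 - 23 = 8
beta_post = 12 + 8 = 20

20


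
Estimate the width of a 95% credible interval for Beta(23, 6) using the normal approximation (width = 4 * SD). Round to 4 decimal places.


For Beta(a,b): Var = ab/((a+b)^2(a+b+1))
Var = 0.0055, SD = 0.074
Approximate 95% CI width = 4 * 0.074 = 0.2958

0.2958


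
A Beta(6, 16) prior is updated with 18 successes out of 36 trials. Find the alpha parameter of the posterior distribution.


In the Beta-Binomial conjugate update:
alpha_post = alpha_prior + successes
= 6 + 18
= 24

24


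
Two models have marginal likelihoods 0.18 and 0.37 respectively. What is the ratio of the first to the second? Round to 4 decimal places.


Evidence ratio = 0.18 / 0.37
= 0.4865

0.4865


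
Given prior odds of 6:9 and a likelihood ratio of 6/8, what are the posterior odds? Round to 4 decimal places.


Posterior odds = prior odds * LR
Prior odds = 6/9 = 0.6667
LR = 6/8 = 0.75
Posterior odds = 0.6667 * 0.75 = 0.5

0.5


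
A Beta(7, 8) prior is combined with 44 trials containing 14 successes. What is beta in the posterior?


In conjugate updating:
beta_posterior = beta_prior + (n - k)
= 8 + (44 - 14)
= 8 + 30 = 38

38


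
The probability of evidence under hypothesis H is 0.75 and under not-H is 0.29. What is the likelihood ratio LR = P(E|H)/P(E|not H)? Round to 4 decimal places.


LR = 0.75 / 0.29
= 2.5862

2.5862


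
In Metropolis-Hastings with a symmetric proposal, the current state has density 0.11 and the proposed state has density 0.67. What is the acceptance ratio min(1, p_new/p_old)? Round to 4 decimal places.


Ratio = p_new / p_old = 0.67 / 0.11 = 6.0909
Acceptance = min(1, 6.0909) = 1.0

1.0


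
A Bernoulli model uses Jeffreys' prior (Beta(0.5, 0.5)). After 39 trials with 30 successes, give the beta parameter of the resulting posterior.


Posterior = Beta(prior_alpha + successes, prior_beta + failures)
= Beta(0.5 + 30, 0.5 + 9)
Posterior beta = 0.5 + (n - k) = 0.5 + 9 = 9.5

9.5


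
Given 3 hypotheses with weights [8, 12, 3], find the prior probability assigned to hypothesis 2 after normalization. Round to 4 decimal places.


To normalize, divide each weight by the sum of all weights.
Sum = 23
Prior(H2) = 12/23 = 0.5217

0.5217


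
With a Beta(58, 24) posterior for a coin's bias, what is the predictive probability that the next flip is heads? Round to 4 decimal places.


The predictive probability equals the posterior mean.
P(next = heads) = alpha / (alpha + beta)
= 58 / 82 = 0.7073

0.7073


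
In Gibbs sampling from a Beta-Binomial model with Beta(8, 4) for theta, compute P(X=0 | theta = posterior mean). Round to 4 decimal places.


Posterior mean = alpha/(alpha+beta) = 8/12 = 0.6667
P(X=0|theta=mean) = 1 - theta = 0.3333

0.3333


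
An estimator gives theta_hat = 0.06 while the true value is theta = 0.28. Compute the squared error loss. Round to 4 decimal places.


The squared error loss is (theta_hat - theta)^2
= (0.06 - 0.28)^2
= (-0.22)^2 = 0.0484

0.0484


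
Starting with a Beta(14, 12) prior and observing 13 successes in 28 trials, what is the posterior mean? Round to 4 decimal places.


Posterior parameters: alpha = 14 + 13 = 27
beta = 12 + 15 = 27
Posterior mean = alpha / (alpha + beta) = 27 / 54
= 0.5

0.5


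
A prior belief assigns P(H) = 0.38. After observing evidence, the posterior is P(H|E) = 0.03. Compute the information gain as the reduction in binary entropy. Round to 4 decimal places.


H(prior) = -0.38*log2(0.38) - 0.62*log2(0.62)
= 0.958
H(post) = -0.03*log2(0.03) - 0.97*log2(0.97)
= 0.1944
IG = 0.958 - 0.1944 = 0.7637

0.7637


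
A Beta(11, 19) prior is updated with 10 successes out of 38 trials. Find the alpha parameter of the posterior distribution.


In the Beta-Binomial conjugate update:
alpha_post = alpha_prior + successes
= 11 + 10
= 21

21


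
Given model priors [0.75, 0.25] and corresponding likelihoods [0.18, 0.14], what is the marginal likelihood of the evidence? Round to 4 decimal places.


P(E) = sum_i P(M_i) P(E|M_i)
= 0.135 + 0.035
= 0.17

0.17


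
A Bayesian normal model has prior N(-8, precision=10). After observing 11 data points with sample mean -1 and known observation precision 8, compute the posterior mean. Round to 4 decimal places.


Posterior mean = (prior_precision * prior_mean + n * data_precision * data_mean) / (prior_precision + n * data_precision)
Numerator = 10*-8 + 11*8*-1 = -168
Denominator = 10 + 11*8 = 98
Posterior mean = -1.7143

-1.7143


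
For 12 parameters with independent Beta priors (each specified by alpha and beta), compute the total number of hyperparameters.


A Beta prior has 2 hyperparameters per parameter.
Total = 12 * 2 = 24

24


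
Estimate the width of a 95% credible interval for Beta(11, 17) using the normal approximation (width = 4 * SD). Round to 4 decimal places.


For Beta(a,b): Var = ab/((a+b)^2(a+b+1))
Var = 0.0082, SD = 0.0907
Approximate 95% CI width = 4 * 0.0907 = 0.3628

0.3628


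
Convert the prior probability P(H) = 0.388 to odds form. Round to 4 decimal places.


P(not H) = 1 - 0.388 = 0.612
Odds = 0.388 / 0.612 = 0.634

0.634


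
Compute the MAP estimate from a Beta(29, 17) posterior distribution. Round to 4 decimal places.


MAP = mode of Beta distribution
= (alpha - 1)/(alpha + beta - 2)
= (29-1)/(29+17-2)
= 28/44 = 0.6364

0.6364


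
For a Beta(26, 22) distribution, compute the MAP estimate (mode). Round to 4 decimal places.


MAP = mode = (a-1)/(a+b-2)
= (26-1)/(26+22-2)
= 25/46 = 0.5435

0.5435


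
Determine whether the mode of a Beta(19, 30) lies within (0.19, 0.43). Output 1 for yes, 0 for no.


First find the mode: (a-1)/(a+b-2) = 0.383
Is 0.383 in (0.19, 0.43)? 1

1


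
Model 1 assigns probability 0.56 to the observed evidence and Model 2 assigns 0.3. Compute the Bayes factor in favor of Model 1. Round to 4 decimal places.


BF = P(data|M1) / P(data|M2)
= 0.56 / 0.3 = 1.8667

1.8667


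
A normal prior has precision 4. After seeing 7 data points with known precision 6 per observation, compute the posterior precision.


In the conjugate normal model, precisions add:
tau_posterior = tau_prior + n * tau_data
= 4 + 7*6 = 46

46


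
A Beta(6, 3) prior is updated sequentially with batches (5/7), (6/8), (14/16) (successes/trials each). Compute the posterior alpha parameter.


Sequential conjugate updating is equivalent to a single batch update.
Total successes across all batches = 25
alpha_posterior = alpha_prior + total_successes = 6 + 25
= 31

31


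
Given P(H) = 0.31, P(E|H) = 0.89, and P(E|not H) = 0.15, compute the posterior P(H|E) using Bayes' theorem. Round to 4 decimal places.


By Bayes' theorem: P(H|E) = P(E|H)*P(H) / P(E)
P(E) = P(E|H)*P(H) + P(E|not H)*P(not H)
P(E) = 0.89*0.31 + 0.15*0.69 = 0.3794
P(H|E) = 0.89*0.31 / 0.3794 = 0.7272

0.7272


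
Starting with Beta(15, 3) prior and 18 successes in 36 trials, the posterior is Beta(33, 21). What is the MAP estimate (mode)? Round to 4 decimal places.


The mode of Beta(a, b) when a > 1 and b > 1 is (a-1)/(a+b-2)
= (33 - 1) / (33 + 21 - 2)
= 32 / 52
= 0.6154

0.6154


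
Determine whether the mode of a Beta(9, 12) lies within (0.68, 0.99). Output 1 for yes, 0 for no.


First find the mode: (a-1)/(a+b-2) = 0.4211
Is 0.4211 in (0.68, 0.99)? 0

0


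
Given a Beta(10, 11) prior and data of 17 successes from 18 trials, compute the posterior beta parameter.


Number of failures = 18 - 17 = 1
Posterior beta = 11 + 1 = 12

12


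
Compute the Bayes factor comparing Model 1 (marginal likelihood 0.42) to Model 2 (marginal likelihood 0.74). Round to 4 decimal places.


BF12 = marginal likelihood of M1 / marginal likelihood of M2
= 0.42/0.74
= 0.5676

0.5676


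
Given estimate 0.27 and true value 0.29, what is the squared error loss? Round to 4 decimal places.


Squared error = (estimate - true)^2
Difference = -0.02
Loss = -0.02^2 = 0.0004

0.0004


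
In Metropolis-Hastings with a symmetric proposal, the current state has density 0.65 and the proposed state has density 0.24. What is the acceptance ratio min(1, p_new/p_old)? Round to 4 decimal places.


Ratio = p_new / p_old = 0.24 / 0.65 = 0.3692
Acceptance = min(1, 0.3692) = 0.3692

0.3692


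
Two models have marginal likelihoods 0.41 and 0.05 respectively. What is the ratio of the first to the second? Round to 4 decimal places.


Evidence ratio = 0.41 / 0.05
= 8.2

8.2


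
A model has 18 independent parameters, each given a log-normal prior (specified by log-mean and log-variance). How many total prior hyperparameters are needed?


Each log-normal prior needs 2 hyperparameters (log-mean and log-variance).
Total = 2 * 18 = 36

36


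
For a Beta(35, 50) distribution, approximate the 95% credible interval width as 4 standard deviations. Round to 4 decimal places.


Variance of Beta(a,b) = ab / ((a+b)^2 * (a+b+1))
= 35*50 / ((85)^2 * 86)
= 0.0028
SD = sqrt(0.0028) = 0.0531
Width = 4 * SD = 0.2123

0.2123


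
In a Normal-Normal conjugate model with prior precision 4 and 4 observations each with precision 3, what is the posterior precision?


Posterior precision = prior precision + n * observation precision
= 4 + 4 * 3
= 4 + 12 = 16

16


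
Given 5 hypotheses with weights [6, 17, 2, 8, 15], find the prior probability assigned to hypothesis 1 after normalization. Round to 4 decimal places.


To normalize, divide each weight by the sum of all weights.
Sum = 48
Prior(H1) = 6/48 = 0.125

0.125


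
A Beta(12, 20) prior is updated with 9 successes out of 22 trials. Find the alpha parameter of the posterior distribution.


In the Beta-Binomial conjugate update:
alpha_post = alpha_prior + successes
= 12 + 9
= 21

21


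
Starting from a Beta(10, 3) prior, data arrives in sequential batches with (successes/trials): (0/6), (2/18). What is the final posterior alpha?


In sequential Bayesian updating, we sum all successes.
Total successes = 2
Final alpha = 10 + 2 = 12

12


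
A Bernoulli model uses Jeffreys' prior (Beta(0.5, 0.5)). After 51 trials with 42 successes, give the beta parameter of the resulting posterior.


Posterior = Beta(prior_alpha + successes, prior_beta + failures)
= Beta(0.5 + 42, 0.5 + 9)
Posterior beta = 0.5 + (n - k) = 0.5 + 9 = 9.5

9.5


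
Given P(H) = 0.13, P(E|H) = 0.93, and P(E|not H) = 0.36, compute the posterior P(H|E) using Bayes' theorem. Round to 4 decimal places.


By Bayes' theorem: P(H|E) = P(E|H)*P(H) / P(E)
P(E) = P(E|H)*P(H) + P(E|not H)*P(not H)
P(E) = 0.93*0.13 + 0.36*0.87 = 0.4341
P(H|E) = 0.93*0.13 / 0.4341 = 0.2785

0.2785


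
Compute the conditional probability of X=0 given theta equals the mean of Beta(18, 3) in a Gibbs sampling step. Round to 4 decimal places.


Mean of Beta(18, 3) = 0.8571
P(X=0 | theta=0.8571) = 0.1429

0.1429


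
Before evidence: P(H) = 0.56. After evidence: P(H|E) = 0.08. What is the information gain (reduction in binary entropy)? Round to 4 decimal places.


Prior entropy = 0.9896
Posterior entropy = 0.4022
Information gain = 0.9896 - 0.4022 = 0.5874

0.5874


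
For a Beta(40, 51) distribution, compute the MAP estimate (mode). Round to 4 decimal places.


MAP = mode = (a-1)/(a+b-2)
= (40-1)/(40+51-2)
= 39/89 = 0.4382

0.4382


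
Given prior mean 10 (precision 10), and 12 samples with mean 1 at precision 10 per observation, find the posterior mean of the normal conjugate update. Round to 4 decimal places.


The posterior mean is a precision-weighted average of prior and data.
Post. prec. = 10 + 120 = 130
Post. mean = (100 + 120)/130 = 220/130 = 1.6923

1.6923


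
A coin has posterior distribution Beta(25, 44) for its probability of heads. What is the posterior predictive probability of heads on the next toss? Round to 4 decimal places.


Posterior predictive = E[theta] = alpha/(alpha+beta)
= 25/69
= 0.3623

0.3623


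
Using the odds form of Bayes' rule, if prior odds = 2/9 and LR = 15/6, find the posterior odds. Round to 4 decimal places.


Bayes' rule in odds form: posterior odds = prior odds * LR
= (2 * 15) / (9 * 6)
= 30/54 = 0.5556

0.5556


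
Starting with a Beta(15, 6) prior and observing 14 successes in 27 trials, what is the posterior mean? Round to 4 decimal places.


Posterior parameters: alpha = 15 + 14 = 29
beta = 6 + 13 = 19
Posterior mean = alpha / (alpha + beta) = 29 / 48
= 0.6042

0.6042


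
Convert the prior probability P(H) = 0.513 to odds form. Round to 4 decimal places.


P(not H) = 1 - 0.513 = 0.487
Odds = 0.513 / 0.487 = 1.0534

1.0534


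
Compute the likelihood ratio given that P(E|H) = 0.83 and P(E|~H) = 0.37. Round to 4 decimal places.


LR = P(E|H) / P(E|~H)
= 0.83 / 0.37 = 2.2432

2.2432


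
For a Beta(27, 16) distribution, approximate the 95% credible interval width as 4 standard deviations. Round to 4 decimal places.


Variance of Beta(a,b) = ab / ((a+b)^2 * (a+b+1))
= 27*16 / ((43)^2 * 44)
= 0.0053
SD = sqrt(0.0053) = 0.0729
Width = 4 * SD = 0.2915

0.2915


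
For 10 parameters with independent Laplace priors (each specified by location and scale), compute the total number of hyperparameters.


A Laplace prior has 2 hyperparameters per parameter.
Total = 10 * 2 = 20

20


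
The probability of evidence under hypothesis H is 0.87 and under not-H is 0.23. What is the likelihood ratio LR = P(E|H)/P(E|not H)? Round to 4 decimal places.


LR = 0.87 / 0.23
= 3.7826

3.7826


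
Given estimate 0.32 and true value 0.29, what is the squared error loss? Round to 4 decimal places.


Squared error = (estimate - true)^2
Difference = 0.03
Loss = 0.03^2 = 0.0009

0.0009


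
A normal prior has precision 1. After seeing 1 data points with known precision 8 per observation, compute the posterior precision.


In the conjugate normal model, precisions add:
tau_posterior = tau_prior + n * tau_data
= 1 + 1*8 = 9

9


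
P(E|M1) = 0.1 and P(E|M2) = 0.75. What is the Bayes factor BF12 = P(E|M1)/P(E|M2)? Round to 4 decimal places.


Bayes factor BF12 = P(E|M1) / P(E|M2)
= 0.1 / 0.75
= 0.1333

0.1333


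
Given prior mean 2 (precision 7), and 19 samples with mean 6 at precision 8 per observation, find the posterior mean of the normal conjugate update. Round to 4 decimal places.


The posterior mean is a precision-weighted average of prior and data.
Post. prec. = 7 + 152 = 159
Post. mean = (14 + 912)/159 = 926/159 = 5.8239

5.8239


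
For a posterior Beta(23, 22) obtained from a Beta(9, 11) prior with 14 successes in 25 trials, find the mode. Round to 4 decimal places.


Mode = (alpha - 1) / (alpha + beta - 2)
= 22 / 43
= 0.5116

0.5116


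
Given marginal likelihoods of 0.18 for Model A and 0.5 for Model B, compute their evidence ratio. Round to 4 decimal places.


Ratio = ML(A) / ML(B) = 0.18/0.5
= 0.36

0.36


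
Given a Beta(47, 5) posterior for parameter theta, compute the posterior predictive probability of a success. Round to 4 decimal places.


For a Beta-Bernoulli model, the predictive probability is the mean:
P(success) = 47/(47+5) = 47/52 = 0.9038

0.9038


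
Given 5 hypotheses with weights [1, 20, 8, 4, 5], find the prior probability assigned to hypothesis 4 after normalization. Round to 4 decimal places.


To normalize, divide each weight by the sum of all weights.
Sum = 38
Prior(H4) = 4/38 = 0.1053

0.1053


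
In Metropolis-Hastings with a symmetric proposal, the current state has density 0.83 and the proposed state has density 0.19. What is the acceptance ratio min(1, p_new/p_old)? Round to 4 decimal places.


Ratio = p_new / p_old = 0.19 / 0.83 = 0.2289
Acceptance = min(1, 0.2289) = 0.2289

0.2289


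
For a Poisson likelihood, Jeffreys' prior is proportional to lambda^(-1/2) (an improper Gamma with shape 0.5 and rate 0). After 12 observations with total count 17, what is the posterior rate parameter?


Jeffreys' prior for Poisson is proportional to lambda^(-1/2).
Posterior is Gamma(0.5 + S, 0 + n) = Gamma(0.5 + 17, 12).
Posterior rate = 0 + n = 12

12.0


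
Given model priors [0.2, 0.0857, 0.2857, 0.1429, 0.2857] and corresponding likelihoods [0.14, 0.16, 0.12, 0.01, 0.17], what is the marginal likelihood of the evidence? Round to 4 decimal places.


P(E) = sum_i P(M_i) P(E|M_i)
= 0.028 + 0.0137 + 0.0343 + 0.0014 + 0.0486
= 0.126

0.126


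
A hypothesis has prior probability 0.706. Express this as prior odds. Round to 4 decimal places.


Odds = P(H) / P(not H) = 0.706 / 0.294
= 2.4014

2.4014


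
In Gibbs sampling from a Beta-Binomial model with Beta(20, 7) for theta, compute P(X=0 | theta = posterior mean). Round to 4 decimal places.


Posterior mean = alpha/(alpha+beta) = 20/27 = 0.7407
P(X=0|theta=mean) = 1 - theta = 0.2593

0.2593


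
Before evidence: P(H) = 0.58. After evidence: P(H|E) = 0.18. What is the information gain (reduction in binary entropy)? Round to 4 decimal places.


Prior entropy = 0.9815
Posterior entropy = 0.6801
Information gain = 0.9815 - 0.6801 = 0.3014

0.3014


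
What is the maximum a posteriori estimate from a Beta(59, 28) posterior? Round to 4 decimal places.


The MAP estimate equals the mode of the distribution.
Mode of Beta(a,b) = (a-1)/(a+b-2)
= 58/85
= 0.6824

0.6824


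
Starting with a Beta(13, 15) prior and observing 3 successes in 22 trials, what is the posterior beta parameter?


Posterior beta = prior beta + failures
Failures = 22 - 3 = 19
beta_post = 15 + 19 = 34

34


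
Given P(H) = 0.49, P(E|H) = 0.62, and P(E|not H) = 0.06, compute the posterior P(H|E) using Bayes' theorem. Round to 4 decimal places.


By Bayes' theorem: P(H|E) = P(E|H)*P(H) / P(E)
P(E) = P(E|H)*P(H) + P(E|not H)*P(not H)
P(E) = 0.62*0.49 + 0.06*0.51 = 0.3344
P(H|E) = 0.62*0.49 / 0.3344 = 0.9085

0.9085


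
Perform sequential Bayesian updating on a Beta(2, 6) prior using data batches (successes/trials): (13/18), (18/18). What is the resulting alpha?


Accumulate successes: 31
Posterior alpha = prior alpha + sum of successes
= 2 + 31 = 33

33


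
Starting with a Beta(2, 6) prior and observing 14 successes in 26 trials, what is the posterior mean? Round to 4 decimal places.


Posterior parameters: alpha = 2 + 14 = 16
beta = 6 + 12 = 18
Posterior mean = alpha / (alpha + beta) = 16 / 34
= 0.4706

0.4706


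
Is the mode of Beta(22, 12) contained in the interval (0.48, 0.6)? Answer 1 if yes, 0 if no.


Mode = (a-1)/(a+b-2) = 21/32 = 0.6562
Interval: (0.48, 0.6)
Contains mode? 0

0


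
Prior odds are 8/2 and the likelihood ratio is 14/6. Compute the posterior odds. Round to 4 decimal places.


Posterior odds = prior odds * likelihood ratio
= (8/2) * (14/6)
= 112 / 12
= 9.3333

9.3333


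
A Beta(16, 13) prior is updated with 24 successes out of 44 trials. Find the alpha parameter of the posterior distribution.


In the Beta-Binomial conjugate update:
alpha_post = alpha_prior + successes
= 16 + 24
= 40

40


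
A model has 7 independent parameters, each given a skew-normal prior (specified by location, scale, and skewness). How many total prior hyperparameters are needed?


Each skew-normal prior needs 3 hyperparameters (location, scale, and skewness).
Total = 3 * 7 = 21

21


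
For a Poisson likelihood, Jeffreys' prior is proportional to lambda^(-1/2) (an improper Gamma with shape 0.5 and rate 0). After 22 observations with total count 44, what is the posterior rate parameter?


Jeffreys' prior for Poisson is proportional to lambda^(-1/2).
Posterior is Gamma(0.5 + S, 0 + n) = Gamma(0.5 + 44, 22).
Posterior rate = 0 + n = 22

22.0


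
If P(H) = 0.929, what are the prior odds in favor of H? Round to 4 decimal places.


Prior odds = P(H) / (1 - P(H))
= 0.929 / 0.071
= 13.0845

13.0845


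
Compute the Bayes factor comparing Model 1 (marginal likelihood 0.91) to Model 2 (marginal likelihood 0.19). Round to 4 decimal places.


BF12 = marginal likelihood of M1 / marginal likelihood of M2
= 0.91/0.19
= 4.7895

4.7895


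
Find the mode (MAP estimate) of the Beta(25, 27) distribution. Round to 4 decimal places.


For Beta(a,b) with a,b > 1:
Mode = (a-1)/(a+b-2) = (25-1)/(52-2)
= 24/50 = 0.48

0.48


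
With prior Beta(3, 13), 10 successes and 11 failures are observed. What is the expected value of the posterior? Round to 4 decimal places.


Posterior = Beta(13, 24)
E[theta] = alpha/(alpha+beta)
= 13/37 = 0.3514

0.3514


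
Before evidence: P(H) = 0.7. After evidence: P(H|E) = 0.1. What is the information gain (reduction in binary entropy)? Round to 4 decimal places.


Prior entropy = 0.8813
Posterior entropy = 0.469
Information gain = 0.8813 - 0.469 = 0.4123

0.4123


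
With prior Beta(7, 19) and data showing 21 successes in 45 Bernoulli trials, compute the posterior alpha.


Conjugate update: alpha_posterior = alpha_prior + k
= 7 + 21 = 28

28


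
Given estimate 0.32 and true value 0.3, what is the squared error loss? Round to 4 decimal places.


Squared error = (estimate - true)^2
Difference = 0.02
Loss = 0.02^2 = 0.0004

0.0004


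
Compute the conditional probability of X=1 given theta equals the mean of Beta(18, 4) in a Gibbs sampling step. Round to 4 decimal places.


Mean of Beta(18, 4) = 0.8182
P(X=1 | theta=0.8182) = 0.8182

0.8182


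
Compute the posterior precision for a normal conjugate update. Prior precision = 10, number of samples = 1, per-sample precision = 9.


tau_post = tau_0 + n * tau
= 10 + 1 * 9 = 19

19


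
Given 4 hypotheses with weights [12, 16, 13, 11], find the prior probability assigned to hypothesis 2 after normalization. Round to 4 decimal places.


To normalize, divide each weight by the sum of all weights.
Sum = 52
Prior(H2) = 16/52 = 0.3077

0.3077


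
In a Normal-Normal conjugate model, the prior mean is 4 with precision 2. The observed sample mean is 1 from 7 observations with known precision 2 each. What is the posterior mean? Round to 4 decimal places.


Posterior precision = tau0 + n*tau = 2 + 7*2 = 16
Posterior mean = (tau0*mu0 + n*tau*xbar) / posterior_precision
= (2*4 + 7*2*1) / 16
= 22 / 16 = 1.375

1.375


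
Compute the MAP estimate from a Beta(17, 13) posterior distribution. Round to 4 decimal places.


MAP = mode of Beta distribution
= (alpha - 1)/(alpha + beta - 2)
= (17-1)/(17+13-2)
= 16/28 = 0.5714

0.5714


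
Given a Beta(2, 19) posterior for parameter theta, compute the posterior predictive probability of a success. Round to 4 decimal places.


For a Beta-Bernoulli model, the predictive probability is the mean:
P(success) = 2/(2+19) = 2/21 = 0.0952

0.0952


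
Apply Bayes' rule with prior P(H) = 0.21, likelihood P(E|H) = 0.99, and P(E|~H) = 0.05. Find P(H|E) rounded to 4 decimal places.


Step 1: Compute marginal P(E) = P(E|H)P(H) + P(E|~H)P(~H)
= 0.99*0.21 + 0.05*0.79 = 0.2474
Step 2: P(H|E) = P(E|H)P(H)/P(E) = 0.2079/0.2474
= 0.8403

0.8403


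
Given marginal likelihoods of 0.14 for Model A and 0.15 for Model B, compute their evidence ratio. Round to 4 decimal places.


Ratio = ML(A) / ML(B) = 0.14/0.15
= 0.9333

0.9333


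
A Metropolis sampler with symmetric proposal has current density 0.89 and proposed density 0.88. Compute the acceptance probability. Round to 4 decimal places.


For symmetric proposals, acceptance = min(1, pi(x*)/pi(x))
= min(1, 0.88/0.89)
= min(1, 0.9888) = 0.9888

0.9888
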